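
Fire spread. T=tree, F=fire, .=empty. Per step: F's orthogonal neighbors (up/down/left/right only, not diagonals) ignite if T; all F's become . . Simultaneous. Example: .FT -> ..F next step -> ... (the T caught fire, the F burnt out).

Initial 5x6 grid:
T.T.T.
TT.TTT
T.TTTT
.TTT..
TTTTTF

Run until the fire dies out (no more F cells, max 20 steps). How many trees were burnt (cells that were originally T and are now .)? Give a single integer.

Step 1: +1 fires, +1 burnt (F count now 1)
Step 2: +1 fires, +1 burnt (F count now 1)
Step 3: +2 fires, +1 burnt (F count now 2)
Step 4: +3 fires, +2 burnt (F count now 3)
Step 5: +5 fires, +3 burnt (F count now 5)
Step 6: +2 fires, +5 burnt (F count now 2)
Step 7: +2 fires, +2 burnt (F count now 2)
Step 8: +0 fires, +2 burnt (F count now 0)
Fire out after step 8
Initially T: 21, now '.': 25
Total burnt (originally-T cells now '.'): 16

Answer: 16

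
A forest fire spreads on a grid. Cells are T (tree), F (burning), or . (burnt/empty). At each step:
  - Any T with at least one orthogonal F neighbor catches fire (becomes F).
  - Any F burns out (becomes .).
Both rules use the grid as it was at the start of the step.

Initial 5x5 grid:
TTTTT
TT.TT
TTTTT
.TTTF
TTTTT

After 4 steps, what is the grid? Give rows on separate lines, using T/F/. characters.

Step 1: 3 trees catch fire, 1 burn out
  TTTTT
  TT.TT
  TTTTF
  .TTF.
  TTTTF
Step 2: 4 trees catch fire, 3 burn out
  TTTTT
  TT.TF
  TTTF.
  .TF..
  TTTF.
Step 3: 5 trees catch fire, 4 burn out
  TTTTF
  TT.F.
  TTF..
  .F...
  TTF..
Step 4: 3 trees catch fire, 5 burn out
  TTTF.
  TT...
  TF...
  .....
  TF...

TTTF.
TT...
TF...
.....
TF...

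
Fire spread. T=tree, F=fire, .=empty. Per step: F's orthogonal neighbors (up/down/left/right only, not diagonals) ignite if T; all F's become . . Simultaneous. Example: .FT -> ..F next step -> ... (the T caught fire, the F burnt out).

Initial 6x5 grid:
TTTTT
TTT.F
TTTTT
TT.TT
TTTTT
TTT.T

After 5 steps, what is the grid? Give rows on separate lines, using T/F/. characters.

Step 1: 2 trees catch fire, 1 burn out
  TTTTF
  TTT..
  TTTTF
  TT.TT
  TTTTT
  TTT.T
Step 2: 3 trees catch fire, 2 burn out
  TTTF.
  TTT..
  TTTF.
  TT.TF
  TTTTT
  TTT.T
Step 3: 4 trees catch fire, 3 burn out
  TTF..
  TTT..
  TTF..
  TT.F.
  TTTTF
  TTT.T
Step 4: 5 trees catch fire, 4 burn out
  TF...
  TTF..
  TF...
  TT...
  TTTF.
  TTT.F
Step 5: 5 trees catch fire, 5 burn out
  F....
  TF...
  F....
  TF...
  TTF..
  TTT..

F....
TF...
F....
TF...
TTF..
TTT..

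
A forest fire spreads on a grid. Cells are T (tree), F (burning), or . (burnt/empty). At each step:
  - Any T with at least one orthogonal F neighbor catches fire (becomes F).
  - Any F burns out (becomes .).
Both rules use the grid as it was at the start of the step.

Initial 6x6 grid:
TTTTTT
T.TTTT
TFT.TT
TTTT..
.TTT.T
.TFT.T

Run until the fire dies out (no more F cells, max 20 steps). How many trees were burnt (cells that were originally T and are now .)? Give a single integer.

Step 1: +6 fires, +2 burnt (F count now 6)
Step 2: +6 fires, +6 burnt (F count now 6)
Step 3: +4 fires, +6 burnt (F count now 4)
Step 4: +3 fires, +4 burnt (F count now 3)
Step 5: +3 fires, +3 burnt (F count now 3)
Step 6: +2 fires, +3 burnt (F count now 2)
Step 7: +0 fires, +2 burnt (F count now 0)
Fire out after step 7
Initially T: 26, now '.': 34
Total burnt (originally-T cells now '.'): 24

Answer: 24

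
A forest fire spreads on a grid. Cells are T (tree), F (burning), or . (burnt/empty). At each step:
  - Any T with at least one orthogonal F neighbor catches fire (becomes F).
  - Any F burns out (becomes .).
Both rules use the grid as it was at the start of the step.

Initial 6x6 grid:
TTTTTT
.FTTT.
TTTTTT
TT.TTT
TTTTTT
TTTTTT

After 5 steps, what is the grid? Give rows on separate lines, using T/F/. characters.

Step 1: 3 trees catch fire, 1 burn out
  TFTTTT
  ..FTT.
  TFTTTT
  TT.TTT
  TTTTTT
  TTTTTT
Step 2: 6 trees catch fire, 3 burn out
  F.FTTT
  ...FT.
  F.FTTT
  TF.TTT
  TTTTTT
  TTTTTT
Step 3: 5 trees catch fire, 6 burn out
  ...FTT
  ....F.
  ...FTT
  F..TTT
  TFTTTT
  TTTTTT
Step 4: 6 trees catch fire, 5 burn out
  ....FT
  ......
  ....FT
  ...FTT
  F.FTTT
  TFTTTT
Step 5: 6 trees catch fire, 6 burn out
  .....F
  ......
  .....F
  ....FT
  ...FTT
  F.FTTT

.....F
......
.....F
....FT
...FTT
F.FTTT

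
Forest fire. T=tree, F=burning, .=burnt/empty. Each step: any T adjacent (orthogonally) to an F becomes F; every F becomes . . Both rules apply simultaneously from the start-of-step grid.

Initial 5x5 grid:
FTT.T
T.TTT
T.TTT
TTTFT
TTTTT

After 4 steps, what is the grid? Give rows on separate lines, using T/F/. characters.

Step 1: 6 trees catch fire, 2 burn out
  .FT.T
  F.TTT
  T.TFT
  TTF.F
  TTTFT
Step 2: 8 trees catch fire, 6 burn out
  ..F.T
  ..TFT
  F.F.F
  TF...
  TTF.F
Step 3: 4 trees catch fire, 8 burn out
  ....T
  ..F.F
  .....
  F....
  TF...
Step 4: 2 trees catch fire, 4 burn out
  ....F
  .....
  .....
  .....
  F....

....F
.....
.....
.....
F....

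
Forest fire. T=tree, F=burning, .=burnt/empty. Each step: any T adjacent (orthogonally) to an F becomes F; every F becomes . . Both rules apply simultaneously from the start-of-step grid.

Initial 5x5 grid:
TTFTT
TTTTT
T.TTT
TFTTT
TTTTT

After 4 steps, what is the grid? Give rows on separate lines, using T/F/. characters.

Step 1: 6 trees catch fire, 2 burn out
  TF.FT
  TTFTT
  T.TTT
  F.FTT
  TFTTT
Step 2: 9 trees catch fire, 6 burn out
  F...F
  TF.FT
  F.FTT
  ...FT
  F.FTT
Step 3: 5 trees catch fire, 9 burn out
  .....
  F...F
  ...FT
  ....F
  ...FT
Step 4: 2 trees catch fire, 5 burn out
  .....
  .....
  ....F
  .....
  ....F

.....
.....
....F
.....
....F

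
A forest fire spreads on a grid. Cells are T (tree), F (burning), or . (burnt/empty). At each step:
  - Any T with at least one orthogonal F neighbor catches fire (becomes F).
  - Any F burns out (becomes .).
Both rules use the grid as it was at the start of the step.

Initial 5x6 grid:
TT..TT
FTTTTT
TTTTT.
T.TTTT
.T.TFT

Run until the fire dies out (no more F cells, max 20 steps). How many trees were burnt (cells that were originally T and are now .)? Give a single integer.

Answer: 21

Derivation:
Step 1: +6 fires, +2 burnt (F count now 6)
Step 2: +7 fires, +6 burnt (F count now 7)
Step 3: +5 fires, +7 burnt (F count now 5)
Step 4: +2 fires, +5 burnt (F count now 2)
Step 5: +1 fires, +2 burnt (F count now 1)
Step 6: +0 fires, +1 burnt (F count now 0)
Fire out after step 6
Initially T: 22, now '.': 29
Total burnt (originally-T cells now '.'): 21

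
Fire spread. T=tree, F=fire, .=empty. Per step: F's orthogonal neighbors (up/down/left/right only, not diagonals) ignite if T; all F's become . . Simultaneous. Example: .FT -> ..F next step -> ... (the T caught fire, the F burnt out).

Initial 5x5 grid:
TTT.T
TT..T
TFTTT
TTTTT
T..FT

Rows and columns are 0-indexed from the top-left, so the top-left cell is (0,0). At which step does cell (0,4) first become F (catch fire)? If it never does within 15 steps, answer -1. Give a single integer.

Step 1: cell (0,4)='T' (+6 fires, +2 burnt)
Step 2: cell (0,4)='T' (+6 fires, +6 burnt)
Step 3: cell (0,4)='T' (+4 fires, +6 burnt)
Step 4: cell (0,4)='T' (+1 fires, +4 burnt)
Step 5: cell (0,4)='F' (+1 fires, +1 burnt)
  -> target ignites at step 5
Step 6: cell (0,4)='.' (+0 fires, +1 burnt)
  fire out at step 6

5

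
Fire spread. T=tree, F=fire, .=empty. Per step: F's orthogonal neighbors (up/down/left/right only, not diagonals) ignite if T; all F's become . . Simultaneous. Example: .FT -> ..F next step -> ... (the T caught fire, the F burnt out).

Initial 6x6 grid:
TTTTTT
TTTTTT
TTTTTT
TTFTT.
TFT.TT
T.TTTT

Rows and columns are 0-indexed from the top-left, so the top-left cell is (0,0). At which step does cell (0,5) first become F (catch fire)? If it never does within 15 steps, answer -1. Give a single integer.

Step 1: cell (0,5)='T' (+5 fires, +2 burnt)
Step 2: cell (0,5)='T' (+7 fires, +5 burnt)
Step 3: cell (0,5)='T' (+7 fires, +7 burnt)
Step 4: cell (0,5)='T' (+7 fires, +7 burnt)
Step 5: cell (0,5)='T' (+4 fires, +7 burnt)
Step 6: cell (0,5)='F' (+1 fires, +4 burnt)
  -> target ignites at step 6
Step 7: cell (0,5)='.' (+0 fires, +1 burnt)
  fire out at step 7

6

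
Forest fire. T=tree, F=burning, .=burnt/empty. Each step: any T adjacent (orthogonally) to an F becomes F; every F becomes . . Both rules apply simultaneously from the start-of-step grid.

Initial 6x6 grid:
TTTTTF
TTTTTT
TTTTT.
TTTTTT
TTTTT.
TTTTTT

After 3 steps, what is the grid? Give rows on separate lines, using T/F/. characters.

Step 1: 2 trees catch fire, 1 burn out
  TTTTF.
  TTTTTF
  TTTTT.
  TTTTTT
  TTTTT.
  TTTTTT
Step 2: 2 trees catch fire, 2 burn out
  TTTF..
  TTTTF.
  TTTTT.
  TTTTTT
  TTTTT.
  TTTTTT
Step 3: 3 trees catch fire, 2 burn out
  TTF...
  TTTF..
  TTTTF.
  TTTTTT
  TTTTT.
  TTTTTT

TTF...
TTTF..
TTTTF.
TTTTTT
TTTTT.
TTTTTT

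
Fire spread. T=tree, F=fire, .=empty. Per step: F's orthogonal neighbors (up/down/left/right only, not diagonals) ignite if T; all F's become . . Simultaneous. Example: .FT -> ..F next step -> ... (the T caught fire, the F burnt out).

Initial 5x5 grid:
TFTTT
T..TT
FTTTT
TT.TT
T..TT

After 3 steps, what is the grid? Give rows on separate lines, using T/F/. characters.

Step 1: 5 trees catch fire, 2 burn out
  F.FTT
  F..TT
  .FTTT
  FT.TT
  T..TT
Step 2: 4 trees catch fire, 5 burn out
  ...FT
  ...TT
  ..FTT
  .F.TT
  F..TT
Step 3: 3 trees catch fire, 4 burn out
  ....F
  ...FT
  ...FT
  ...TT
  ...TT

....F
...FT
...FT
...TT
...TT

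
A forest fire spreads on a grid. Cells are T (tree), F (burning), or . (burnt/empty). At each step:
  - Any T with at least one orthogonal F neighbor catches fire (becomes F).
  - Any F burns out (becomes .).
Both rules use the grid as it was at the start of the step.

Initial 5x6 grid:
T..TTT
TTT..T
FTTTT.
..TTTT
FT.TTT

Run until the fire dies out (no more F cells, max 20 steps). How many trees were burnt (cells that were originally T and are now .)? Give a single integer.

Step 1: +3 fires, +2 burnt (F count now 3)
Step 2: +3 fires, +3 burnt (F count now 3)
Step 3: +3 fires, +3 burnt (F count now 3)
Step 4: +2 fires, +3 burnt (F count now 2)
Step 5: +2 fires, +2 burnt (F count now 2)
Step 6: +2 fires, +2 burnt (F count now 2)
Step 7: +1 fires, +2 burnt (F count now 1)
Step 8: +0 fires, +1 burnt (F count now 0)
Fire out after step 8
Initially T: 20, now '.': 26
Total burnt (originally-T cells now '.'): 16

Answer: 16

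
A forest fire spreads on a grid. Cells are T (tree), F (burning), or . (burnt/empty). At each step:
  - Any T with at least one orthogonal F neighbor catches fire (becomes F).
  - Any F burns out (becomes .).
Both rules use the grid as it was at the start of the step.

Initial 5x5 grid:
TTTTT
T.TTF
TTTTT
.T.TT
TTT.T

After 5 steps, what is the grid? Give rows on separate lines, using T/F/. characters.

Step 1: 3 trees catch fire, 1 burn out
  TTTTF
  T.TF.
  TTTTF
  .T.TT
  TTT.T
Step 2: 4 trees catch fire, 3 burn out
  TTTF.
  T.F..
  TTTF.
  .T.TF
  TTT.T
Step 3: 4 trees catch fire, 4 burn out
  TTF..
  T....
  TTF..
  .T.F.
  TTT.F
Step 4: 2 trees catch fire, 4 burn out
  TF...
  T....
  TF...
  .T...
  TTT..
Step 5: 3 trees catch fire, 2 burn out
  F....
  T....
  F....
  .F...
  TTT..

F....
T....
F....
.F...
TTT..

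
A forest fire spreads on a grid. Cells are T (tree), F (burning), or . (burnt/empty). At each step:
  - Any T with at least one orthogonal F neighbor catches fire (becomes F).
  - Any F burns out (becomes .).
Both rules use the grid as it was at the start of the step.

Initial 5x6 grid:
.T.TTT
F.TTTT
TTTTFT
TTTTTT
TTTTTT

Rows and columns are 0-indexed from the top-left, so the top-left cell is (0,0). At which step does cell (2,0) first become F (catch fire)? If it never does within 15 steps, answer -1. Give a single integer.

Step 1: cell (2,0)='F' (+5 fires, +2 burnt)
  -> target ignites at step 1
Step 2: cell (2,0)='.' (+9 fires, +5 burnt)
Step 3: cell (2,0)='.' (+8 fires, +9 burnt)
Step 4: cell (2,0)='.' (+2 fires, +8 burnt)
Step 5: cell (2,0)='.' (+0 fires, +2 burnt)
  fire out at step 5

1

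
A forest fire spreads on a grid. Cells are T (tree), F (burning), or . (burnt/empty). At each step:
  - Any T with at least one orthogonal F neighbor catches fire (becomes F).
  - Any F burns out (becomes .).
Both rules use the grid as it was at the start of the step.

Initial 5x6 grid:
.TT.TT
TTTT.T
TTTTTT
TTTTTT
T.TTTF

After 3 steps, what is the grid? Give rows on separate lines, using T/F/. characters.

Step 1: 2 trees catch fire, 1 burn out
  .TT.TT
  TTTT.T
  TTTTTT
  TTTTTF
  T.TTF.
Step 2: 3 trees catch fire, 2 burn out
  .TT.TT
  TTTT.T
  TTTTTF
  TTTTF.
  T.TF..
Step 3: 4 trees catch fire, 3 burn out
  .TT.TT
  TTTT.F
  TTTTF.
  TTTF..
  T.F...

.TT.TT
TTTT.F
TTTTF.
TTTF..
T.F...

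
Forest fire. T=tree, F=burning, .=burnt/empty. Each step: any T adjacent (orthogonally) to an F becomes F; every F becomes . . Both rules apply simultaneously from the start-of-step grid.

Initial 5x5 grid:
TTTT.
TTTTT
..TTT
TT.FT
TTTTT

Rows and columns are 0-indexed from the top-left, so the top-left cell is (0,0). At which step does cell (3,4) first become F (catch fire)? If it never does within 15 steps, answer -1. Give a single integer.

Step 1: cell (3,4)='F' (+3 fires, +1 burnt)
  -> target ignites at step 1
Step 2: cell (3,4)='.' (+5 fires, +3 burnt)
Step 3: cell (3,4)='.' (+4 fires, +5 burnt)
Step 4: cell (3,4)='.' (+4 fires, +4 burnt)
Step 5: cell (3,4)='.' (+3 fires, +4 burnt)
Step 6: cell (3,4)='.' (+1 fires, +3 burnt)
Step 7: cell (3,4)='.' (+0 fires, +1 burnt)
  fire out at step 7

1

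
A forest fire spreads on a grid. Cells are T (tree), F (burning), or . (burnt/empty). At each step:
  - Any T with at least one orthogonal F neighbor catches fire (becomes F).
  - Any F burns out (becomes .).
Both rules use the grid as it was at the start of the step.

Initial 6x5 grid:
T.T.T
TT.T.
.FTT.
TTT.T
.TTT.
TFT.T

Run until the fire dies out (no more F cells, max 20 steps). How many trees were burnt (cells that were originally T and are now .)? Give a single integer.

Step 1: +6 fires, +2 burnt (F count now 6)
Step 2: +5 fires, +6 burnt (F count now 5)
Step 3: +3 fires, +5 burnt (F count now 3)
Step 4: +0 fires, +3 burnt (F count now 0)
Fire out after step 4
Initially T: 18, now '.': 26
Total burnt (originally-T cells now '.'): 14

Answer: 14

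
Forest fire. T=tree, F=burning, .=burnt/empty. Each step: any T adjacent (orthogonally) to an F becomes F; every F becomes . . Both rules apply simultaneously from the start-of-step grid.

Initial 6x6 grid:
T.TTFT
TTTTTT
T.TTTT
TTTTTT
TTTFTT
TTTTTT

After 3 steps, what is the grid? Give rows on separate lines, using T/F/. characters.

Step 1: 7 trees catch fire, 2 burn out
  T.TF.F
  TTTTFT
  T.TTTT
  TTTFTT
  TTF.FT
  TTTFTT
Step 2: 11 trees catch fire, 7 burn out
  T.F...
  TTTF.F
  T.TFFT
  TTF.FT
  TF...F
  TTF.FT
Step 3: 8 trees catch fire, 11 burn out
  T.....
  TTF...
  T.F..F
  TF...F
  F.....
  TF...F

T.....
TTF...
T.F..F
TF...F
F.....
TF...F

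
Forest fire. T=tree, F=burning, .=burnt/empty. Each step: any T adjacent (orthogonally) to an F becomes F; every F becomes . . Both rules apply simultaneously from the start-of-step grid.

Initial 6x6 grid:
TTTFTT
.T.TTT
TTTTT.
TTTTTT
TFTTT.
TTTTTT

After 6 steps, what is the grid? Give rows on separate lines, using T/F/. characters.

Step 1: 7 trees catch fire, 2 burn out
  TTF.FT
  .T.FTT
  TTTTT.
  TFTTTT
  F.FTT.
  TFTTTT
Step 2: 10 trees catch fire, 7 burn out
  TF...F
  .T..FT
  TFTFT.
  F.FTTT
  ...FT.
  F.FTTT
Step 3: 9 trees catch fire, 10 burn out
  F.....
  .F...F
  F.F.F.
  ...FTT
  ....F.
  ...FTT
Step 4: 2 trees catch fire, 9 burn out
  ......
  ......
  ......
  ....FT
  ......
  ....FT
Step 5: 2 trees catch fire, 2 burn out
  ......
  ......
  ......
  .....F
  ......
  .....F
Step 6: 0 trees catch fire, 2 burn out
  ......
  ......
  ......
  ......
  ......
  ......

......
......
......
......
......
......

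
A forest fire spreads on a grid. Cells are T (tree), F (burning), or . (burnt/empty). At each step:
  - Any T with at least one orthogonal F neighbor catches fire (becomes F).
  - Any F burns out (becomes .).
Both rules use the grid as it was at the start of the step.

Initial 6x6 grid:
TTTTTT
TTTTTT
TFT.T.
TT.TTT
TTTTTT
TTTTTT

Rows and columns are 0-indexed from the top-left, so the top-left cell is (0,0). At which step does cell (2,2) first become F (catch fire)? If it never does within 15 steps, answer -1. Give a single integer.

Step 1: cell (2,2)='F' (+4 fires, +1 burnt)
  -> target ignites at step 1
Step 2: cell (2,2)='.' (+5 fires, +4 burnt)
Step 3: cell (2,2)='.' (+6 fires, +5 burnt)
Step 4: cell (2,2)='.' (+5 fires, +6 burnt)
Step 5: cell (2,2)='.' (+6 fires, +5 burnt)
Step 6: cell (2,2)='.' (+4 fires, +6 burnt)
Step 7: cell (2,2)='.' (+2 fires, +4 burnt)
Step 8: cell (2,2)='.' (+0 fires, +2 burnt)
  fire out at step 8

1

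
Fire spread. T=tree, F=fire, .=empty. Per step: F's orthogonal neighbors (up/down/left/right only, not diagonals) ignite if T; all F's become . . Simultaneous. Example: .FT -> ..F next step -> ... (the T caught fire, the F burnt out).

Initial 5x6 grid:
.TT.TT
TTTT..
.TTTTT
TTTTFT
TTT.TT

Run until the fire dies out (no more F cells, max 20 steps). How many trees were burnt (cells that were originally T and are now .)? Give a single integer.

Answer: 21

Derivation:
Step 1: +4 fires, +1 burnt (F count now 4)
Step 2: +4 fires, +4 burnt (F count now 4)
Step 3: +4 fires, +4 burnt (F count now 4)
Step 4: +4 fires, +4 burnt (F count now 4)
Step 5: +3 fires, +4 burnt (F count now 3)
Step 6: +2 fires, +3 burnt (F count now 2)
Step 7: +0 fires, +2 burnt (F count now 0)
Fire out after step 7
Initially T: 23, now '.': 28
Total burnt (originally-T cells now '.'): 21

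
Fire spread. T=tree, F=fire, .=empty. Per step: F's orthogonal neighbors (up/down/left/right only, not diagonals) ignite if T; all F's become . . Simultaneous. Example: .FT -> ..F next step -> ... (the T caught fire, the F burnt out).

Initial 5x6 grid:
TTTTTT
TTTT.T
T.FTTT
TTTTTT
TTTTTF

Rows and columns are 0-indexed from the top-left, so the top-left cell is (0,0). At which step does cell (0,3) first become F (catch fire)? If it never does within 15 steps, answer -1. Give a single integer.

Step 1: cell (0,3)='T' (+5 fires, +2 burnt)
Step 2: cell (0,3)='T' (+10 fires, +5 burnt)
Step 3: cell (0,3)='F' (+6 fires, +10 burnt)
  -> target ignites at step 3
Step 4: cell (0,3)='.' (+5 fires, +6 burnt)
Step 5: cell (0,3)='.' (+0 fires, +5 burnt)
  fire out at step 5

3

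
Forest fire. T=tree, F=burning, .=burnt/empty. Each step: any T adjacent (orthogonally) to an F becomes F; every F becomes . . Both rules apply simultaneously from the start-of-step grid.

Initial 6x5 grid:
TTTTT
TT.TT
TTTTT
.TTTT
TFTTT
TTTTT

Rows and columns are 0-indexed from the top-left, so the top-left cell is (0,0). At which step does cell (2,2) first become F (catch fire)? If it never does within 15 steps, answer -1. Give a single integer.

Step 1: cell (2,2)='T' (+4 fires, +1 burnt)
Step 2: cell (2,2)='T' (+5 fires, +4 burnt)
Step 3: cell (2,2)='F' (+6 fires, +5 burnt)
  -> target ignites at step 3
Step 4: cell (2,2)='.' (+5 fires, +6 burnt)
Step 5: cell (2,2)='.' (+4 fires, +5 burnt)
Step 6: cell (2,2)='.' (+2 fires, +4 burnt)
Step 7: cell (2,2)='.' (+1 fires, +2 burnt)
Step 8: cell (2,2)='.' (+0 fires, +1 burnt)
  fire out at step 8

3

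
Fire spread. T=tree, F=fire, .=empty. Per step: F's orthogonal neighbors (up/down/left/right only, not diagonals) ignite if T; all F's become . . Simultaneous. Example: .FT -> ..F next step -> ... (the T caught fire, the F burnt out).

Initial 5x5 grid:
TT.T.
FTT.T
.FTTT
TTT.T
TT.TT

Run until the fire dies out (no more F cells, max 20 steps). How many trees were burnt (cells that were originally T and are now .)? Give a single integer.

Answer: 16

Derivation:
Step 1: +4 fires, +2 burnt (F count now 4)
Step 2: +6 fires, +4 burnt (F count now 6)
Step 3: +2 fires, +6 burnt (F count now 2)
Step 4: +2 fires, +2 burnt (F count now 2)
Step 5: +1 fires, +2 burnt (F count now 1)
Step 6: +1 fires, +1 burnt (F count now 1)
Step 7: +0 fires, +1 burnt (F count now 0)
Fire out after step 7
Initially T: 17, now '.': 24
Total burnt (originally-T cells now '.'): 16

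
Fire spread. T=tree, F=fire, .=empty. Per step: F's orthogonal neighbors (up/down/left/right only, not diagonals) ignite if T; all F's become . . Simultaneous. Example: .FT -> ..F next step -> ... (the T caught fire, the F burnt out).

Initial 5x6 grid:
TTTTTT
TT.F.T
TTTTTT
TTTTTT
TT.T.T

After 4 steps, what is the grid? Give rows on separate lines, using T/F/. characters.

Step 1: 2 trees catch fire, 1 burn out
  TTTFTT
  TT...T
  TTTFTT
  TTTTTT
  TT.T.T
Step 2: 5 trees catch fire, 2 burn out
  TTF.FT
  TT...T
  TTF.FT
  TTTFTT
  TT.T.T
Step 3: 7 trees catch fire, 5 burn out
  TF...F
  TT...T
  TF...F
  TTF.FT
  TT.F.T
Step 4: 6 trees catch fire, 7 burn out
  F.....
  TF...F
  F.....
  TF...F
  TT...T

F.....
TF...F
F.....
TF...F
TT...T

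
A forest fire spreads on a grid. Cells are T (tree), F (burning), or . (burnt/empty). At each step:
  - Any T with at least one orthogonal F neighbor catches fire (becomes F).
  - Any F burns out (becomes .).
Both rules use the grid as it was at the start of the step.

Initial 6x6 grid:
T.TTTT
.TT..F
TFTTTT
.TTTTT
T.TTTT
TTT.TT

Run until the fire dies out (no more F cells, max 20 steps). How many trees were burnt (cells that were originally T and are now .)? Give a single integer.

Answer: 26

Derivation:
Step 1: +6 fires, +2 burnt (F count now 6)
Step 2: +6 fires, +6 burnt (F count now 6)
Step 3: +6 fires, +6 burnt (F count now 6)
Step 4: +4 fires, +6 burnt (F count now 4)
Step 5: +2 fires, +4 burnt (F count now 2)
Step 6: +1 fires, +2 burnt (F count now 1)
Step 7: +1 fires, +1 burnt (F count now 1)
Step 8: +0 fires, +1 burnt (F count now 0)
Fire out after step 8
Initially T: 27, now '.': 35
Total burnt (originally-T cells now '.'): 26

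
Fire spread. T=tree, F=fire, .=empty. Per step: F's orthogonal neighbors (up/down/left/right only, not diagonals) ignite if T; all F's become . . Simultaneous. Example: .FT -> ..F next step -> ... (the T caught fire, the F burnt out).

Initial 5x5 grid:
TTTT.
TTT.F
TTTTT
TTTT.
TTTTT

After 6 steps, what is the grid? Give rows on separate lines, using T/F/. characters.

Step 1: 1 trees catch fire, 1 burn out
  TTTT.
  TTT..
  TTTTF
  TTTT.
  TTTTT
Step 2: 1 trees catch fire, 1 burn out
  TTTT.
  TTT..
  TTTF.
  TTTT.
  TTTTT
Step 3: 2 trees catch fire, 1 burn out
  TTTT.
  TTT..
  TTF..
  TTTF.
  TTTTT
Step 4: 4 trees catch fire, 2 burn out
  TTTT.
  TTF..
  TF...
  TTF..
  TTTFT
Step 5: 6 trees catch fire, 4 burn out
  TTFT.
  TF...
  F....
  TF...
  TTF.F
Step 6: 5 trees catch fire, 6 burn out
  TF.F.
  F....
  .....
  F....
  TF...

TF.F.
F....
.....
F....
TF...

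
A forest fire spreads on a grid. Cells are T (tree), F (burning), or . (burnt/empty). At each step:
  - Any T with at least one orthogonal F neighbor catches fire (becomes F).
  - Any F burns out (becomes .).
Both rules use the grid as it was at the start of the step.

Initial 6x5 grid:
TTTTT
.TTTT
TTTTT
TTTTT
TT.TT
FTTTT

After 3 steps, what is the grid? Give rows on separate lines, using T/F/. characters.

Step 1: 2 trees catch fire, 1 burn out
  TTTTT
  .TTTT
  TTTTT
  TTTTT
  FT.TT
  .FTTT
Step 2: 3 trees catch fire, 2 burn out
  TTTTT
  .TTTT
  TTTTT
  FTTTT
  .F.TT
  ..FTT
Step 3: 3 trees catch fire, 3 burn out
  TTTTT
  .TTTT
  FTTTT
  .FTTT
  ...TT
  ...FT

TTTTT
.TTTT
FTTTT
.FTTT
...TT
...FT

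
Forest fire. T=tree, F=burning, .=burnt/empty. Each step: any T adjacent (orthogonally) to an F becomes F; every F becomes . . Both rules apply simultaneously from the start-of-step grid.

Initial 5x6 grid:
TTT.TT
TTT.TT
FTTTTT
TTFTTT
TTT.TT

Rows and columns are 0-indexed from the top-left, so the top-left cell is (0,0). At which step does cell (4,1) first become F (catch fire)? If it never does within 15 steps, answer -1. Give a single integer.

Step 1: cell (4,1)='T' (+7 fires, +2 burnt)
Step 2: cell (4,1)='F' (+7 fires, +7 burnt)
  -> target ignites at step 2
Step 3: cell (4,1)='.' (+5 fires, +7 burnt)
Step 4: cell (4,1)='.' (+3 fires, +5 burnt)
Step 5: cell (4,1)='.' (+2 fires, +3 burnt)
Step 6: cell (4,1)='.' (+1 fires, +2 burnt)
Step 7: cell (4,1)='.' (+0 fires, +1 burnt)
  fire out at step 7

2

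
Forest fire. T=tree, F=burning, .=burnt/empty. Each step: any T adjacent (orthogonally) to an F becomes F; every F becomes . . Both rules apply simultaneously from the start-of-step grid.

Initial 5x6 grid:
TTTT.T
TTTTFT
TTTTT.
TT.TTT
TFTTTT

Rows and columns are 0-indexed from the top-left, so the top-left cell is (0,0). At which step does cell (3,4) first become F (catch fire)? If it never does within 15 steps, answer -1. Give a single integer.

Step 1: cell (3,4)='T' (+6 fires, +2 burnt)
Step 2: cell (3,4)='F' (+8 fires, +6 burnt)
  -> target ignites at step 2
Step 3: cell (3,4)='.' (+7 fires, +8 burnt)
Step 4: cell (3,4)='.' (+3 fires, +7 burnt)
Step 5: cell (3,4)='.' (+1 fires, +3 burnt)
Step 6: cell (3,4)='.' (+0 fires, +1 burnt)
  fire out at step 6

2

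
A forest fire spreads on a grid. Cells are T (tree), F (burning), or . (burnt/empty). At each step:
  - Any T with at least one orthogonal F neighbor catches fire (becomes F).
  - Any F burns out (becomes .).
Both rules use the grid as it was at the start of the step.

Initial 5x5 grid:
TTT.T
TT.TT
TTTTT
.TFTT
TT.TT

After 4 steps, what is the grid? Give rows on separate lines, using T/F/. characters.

Step 1: 3 trees catch fire, 1 burn out
  TTT.T
  TT.TT
  TTFTT
  .F.FT
  TT.TT
Step 2: 5 trees catch fire, 3 burn out
  TTT.T
  TT.TT
  TF.FT
  ....F
  TF.FT
Step 3: 6 trees catch fire, 5 burn out
  TTT.T
  TF.FT
  F...F
  .....
  F...F
Step 4: 3 trees catch fire, 6 burn out
  TFT.T
  F...F
  .....
  .....
  .....

TFT.T
F...F
.....
.....
.....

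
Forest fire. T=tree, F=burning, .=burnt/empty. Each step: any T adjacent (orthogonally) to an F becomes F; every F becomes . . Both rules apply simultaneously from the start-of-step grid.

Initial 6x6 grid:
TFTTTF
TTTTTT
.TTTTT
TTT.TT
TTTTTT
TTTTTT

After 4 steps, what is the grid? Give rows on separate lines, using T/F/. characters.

Step 1: 5 trees catch fire, 2 burn out
  F.FTF.
  TFTTTF
  .TTTTT
  TTT.TT
  TTTTTT
  TTTTTT
Step 2: 6 trees catch fire, 5 burn out
  ...F..
  F.FTF.
  .FTTTF
  TTT.TT
  TTTTTT
  TTTTTT
Step 3: 5 trees catch fire, 6 burn out
  ......
  ...F..
  ..FTF.
  TFT.TF
  TTTTTT
  TTTTTT
Step 4: 6 trees catch fire, 5 burn out
  ......
  ......
  ...F..
  F.F.F.
  TFTTTF
  TTTTTT

......
......
...F..
F.F.F.
TFTTTF
TTTTTT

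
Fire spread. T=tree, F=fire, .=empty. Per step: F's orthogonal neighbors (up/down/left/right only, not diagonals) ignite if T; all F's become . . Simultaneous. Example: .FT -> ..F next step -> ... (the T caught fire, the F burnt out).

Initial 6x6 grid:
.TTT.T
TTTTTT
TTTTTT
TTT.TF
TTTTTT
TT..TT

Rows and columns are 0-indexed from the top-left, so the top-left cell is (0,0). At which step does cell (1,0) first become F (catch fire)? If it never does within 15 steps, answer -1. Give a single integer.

Step 1: cell (1,0)='T' (+3 fires, +1 burnt)
Step 2: cell (1,0)='T' (+4 fires, +3 burnt)
Step 3: cell (1,0)='T' (+5 fires, +4 burnt)
Step 4: cell (1,0)='T' (+3 fires, +5 burnt)
Step 5: cell (1,0)='T' (+5 fires, +3 burnt)
Step 6: cell (1,0)='T' (+6 fires, +5 burnt)
Step 7: cell (1,0)='F' (+4 fires, +6 burnt)
  -> target ignites at step 7
Step 8: cell (1,0)='.' (+0 fires, +4 burnt)
  fire out at step 8

7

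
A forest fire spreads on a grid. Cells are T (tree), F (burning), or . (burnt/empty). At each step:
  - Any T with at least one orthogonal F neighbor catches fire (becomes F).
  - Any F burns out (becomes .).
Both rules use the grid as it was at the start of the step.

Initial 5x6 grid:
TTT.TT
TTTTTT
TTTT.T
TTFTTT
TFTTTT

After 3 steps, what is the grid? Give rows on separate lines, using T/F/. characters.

Step 1: 5 trees catch fire, 2 burn out
  TTT.TT
  TTTTTT
  TTFT.T
  TF.FTT
  F.FTTT
Step 2: 6 trees catch fire, 5 burn out
  TTT.TT
  TTFTTT
  TF.F.T
  F...FT
  ...FTT
Step 3: 6 trees catch fire, 6 burn out
  TTF.TT
  TF.FTT
  F....T
  .....F
  ....FT

TTF.TT
TF.FTT
F....T
.....F
....FT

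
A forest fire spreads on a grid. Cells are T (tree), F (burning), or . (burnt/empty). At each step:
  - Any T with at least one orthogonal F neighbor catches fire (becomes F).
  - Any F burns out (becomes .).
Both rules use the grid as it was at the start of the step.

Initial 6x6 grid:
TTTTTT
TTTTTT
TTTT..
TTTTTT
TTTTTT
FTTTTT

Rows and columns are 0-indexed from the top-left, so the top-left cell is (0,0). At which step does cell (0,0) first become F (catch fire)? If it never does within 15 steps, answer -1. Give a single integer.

Step 1: cell (0,0)='T' (+2 fires, +1 burnt)
Step 2: cell (0,0)='T' (+3 fires, +2 burnt)
Step 3: cell (0,0)='T' (+4 fires, +3 burnt)
Step 4: cell (0,0)='T' (+5 fires, +4 burnt)
Step 5: cell (0,0)='F' (+6 fires, +5 burnt)
  -> target ignites at step 5
Step 6: cell (0,0)='.' (+5 fires, +6 burnt)
Step 7: cell (0,0)='.' (+3 fires, +5 burnt)
Step 8: cell (0,0)='.' (+2 fires, +3 burnt)
Step 9: cell (0,0)='.' (+2 fires, +2 burnt)
Step 10: cell (0,0)='.' (+1 fires, +2 burnt)
Step 11: cell (0,0)='.' (+0 fires, +1 burnt)
  fire out at step 11

5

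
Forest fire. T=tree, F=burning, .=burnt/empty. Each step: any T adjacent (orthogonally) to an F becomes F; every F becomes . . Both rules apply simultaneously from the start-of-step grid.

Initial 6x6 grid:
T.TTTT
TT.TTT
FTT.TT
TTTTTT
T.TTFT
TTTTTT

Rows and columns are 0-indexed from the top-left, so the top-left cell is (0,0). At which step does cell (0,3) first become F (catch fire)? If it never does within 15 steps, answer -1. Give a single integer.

Step 1: cell (0,3)='T' (+7 fires, +2 burnt)
Step 2: cell (0,3)='T' (+11 fires, +7 burnt)
Step 3: cell (0,3)='T' (+5 fires, +11 burnt)
Step 4: cell (0,3)='T' (+4 fires, +5 burnt)
Step 5: cell (0,3)='F' (+2 fires, +4 burnt)
  -> target ignites at step 5
Step 6: cell (0,3)='.' (+1 fires, +2 burnt)
Step 7: cell (0,3)='.' (+0 fires, +1 burnt)
  fire out at step 7

5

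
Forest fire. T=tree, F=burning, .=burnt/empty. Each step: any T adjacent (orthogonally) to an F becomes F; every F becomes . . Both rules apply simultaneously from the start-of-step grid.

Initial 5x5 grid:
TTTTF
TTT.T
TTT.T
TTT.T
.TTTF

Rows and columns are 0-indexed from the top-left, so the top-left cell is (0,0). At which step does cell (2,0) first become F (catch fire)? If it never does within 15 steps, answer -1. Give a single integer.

Step 1: cell (2,0)='T' (+4 fires, +2 burnt)
Step 2: cell (2,0)='T' (+3 fires, +4 burnt)
Step 3: cell (2,0)='T' (+4 fires, +3 burnt)
Step 4: cell (2,0)='T' (+4 fires, +4 burnt)
Step 5: cell (2,0)='T' (+3 fires, +4 burnt)
Step 6: cell (2,0)='F' (+1 fires, +3 burnt)
  -> target ignites at step 6
Step 7: cell (2,0)='.' (+0 fires, +1 burnt)
  fire out at step 7

6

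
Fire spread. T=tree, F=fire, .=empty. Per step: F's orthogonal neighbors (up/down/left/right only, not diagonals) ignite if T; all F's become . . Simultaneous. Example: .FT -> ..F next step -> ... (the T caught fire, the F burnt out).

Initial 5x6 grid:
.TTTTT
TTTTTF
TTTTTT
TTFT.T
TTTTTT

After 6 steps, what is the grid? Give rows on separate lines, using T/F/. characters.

Step 1: 7 trees catch fire, 2 burn out
  .TTTTF
  TTTTF.
  TTFTTF
  TF.F.T
  TTFTTT
Step 2: 10 trees catch fire, 7 burn out
  .TTTF.
  TTFF..
  TF.FF.
  F....F
  TF.FTT
Step 3: 7 trees catch fire, 10 burn out
  .TFF..
  TF....
  F.....
  ......
  F...FF
Step 4: 2 trees catch fire, 7 burn out
  .F....
  F.....
  ......
  ......
  ......
Step 5: 0 trees catch fire, 2 burn out
  ......
  ......
  ......
  ......
  ......
Step 6: 0 trees catch fire, 0 burn out
  ......
  ......
  ......
  ......
  ......

......
......
......
......
......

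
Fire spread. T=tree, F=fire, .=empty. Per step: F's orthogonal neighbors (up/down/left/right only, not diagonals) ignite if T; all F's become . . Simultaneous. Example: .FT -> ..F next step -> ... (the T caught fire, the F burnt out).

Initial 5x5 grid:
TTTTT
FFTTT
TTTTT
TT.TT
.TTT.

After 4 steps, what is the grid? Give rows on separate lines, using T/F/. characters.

Step 1: 5 trees catch fire, 2 burn out
  FFTTT
  ..FTT
  FFTTT
  TT.TT
  .TTT.
Step 2: 5 trees catch fire, 5 burn out
  ..FTT
  ...FT
  ..FTT
  FF.TT
  .TTT.
Step 3: 4 trees catch fire, 5 burn out
  ...FT
  ....F
  ...FT
  ...TT
  .FTT.
Step 4: 4 trees catch fire, 4 burn out
  ....F
  .....
  ....F
  ...FT
  ..FT.

....F
.....
....F
...FT
..FT.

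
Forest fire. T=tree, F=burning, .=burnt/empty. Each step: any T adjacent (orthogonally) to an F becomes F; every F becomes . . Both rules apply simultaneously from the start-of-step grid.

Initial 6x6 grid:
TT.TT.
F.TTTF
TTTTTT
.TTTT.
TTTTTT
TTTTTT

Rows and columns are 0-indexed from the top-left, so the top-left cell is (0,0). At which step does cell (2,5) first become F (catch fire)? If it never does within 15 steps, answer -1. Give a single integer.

Step 1: cell (2,5)='F' (+4 fires, +2 burnt)
  -> target ignites at step 1
Step 2: cell (2,5)='.' (+5 fires, +4 burnt)
Step 3: cell (2,5)='.' (+6 fires, +5 burnt)
Step 4: cell (2,5)='.' (+4 fires, +6 burnt)
Step 5: cell (2,5)='.' (+6 fires, +4 burnt)
Step 6: cell (2,5)='.' (+4 fires, +6 burnt)
Step 7: cell (2,5)='.' (+0 fires, +4 burnt)
  fire out at step 7

1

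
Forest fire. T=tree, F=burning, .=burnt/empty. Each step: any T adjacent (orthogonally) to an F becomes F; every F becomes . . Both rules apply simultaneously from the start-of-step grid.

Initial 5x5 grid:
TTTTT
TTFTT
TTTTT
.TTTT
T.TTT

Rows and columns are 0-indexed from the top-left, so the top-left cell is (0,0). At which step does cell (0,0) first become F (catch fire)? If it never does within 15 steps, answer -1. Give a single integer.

Step 1: cell (0,0)='T' (+4 fires, +1 burnt)
Step 2: cell (0,0)='T' (+7 fires, +4 burnt)
Step 3: cell (0,0)='F' (+7 fires, +7 burnt)
  -> target ignites at step 3
Step 4: cell (0,0)='.' (+2 fires, +7 burnt)
Step 5: cell (0,0)='.' (+1 fires, +2 burnt)
Step 6: cell (0,0)='.' (+0 fires, +1 burnt)
  fire out at step 6

3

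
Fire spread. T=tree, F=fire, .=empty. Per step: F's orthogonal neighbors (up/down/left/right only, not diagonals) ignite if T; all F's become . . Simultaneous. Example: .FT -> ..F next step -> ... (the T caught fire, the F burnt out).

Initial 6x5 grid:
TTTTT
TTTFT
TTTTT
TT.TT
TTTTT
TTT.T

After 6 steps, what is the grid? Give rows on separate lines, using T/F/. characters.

Step 1: 4 trees catch fire, 1 burn out
  TTTFT
  TTF.F
  TTTFT
  TT.TT
  TTTTT
  TTT.T
Step 2: 6 trees catch fire, 4 burn out
  TTF.F
  TF...
  TTF.F
  TT.FT
  TTTTT
  TTT.T
Step 3: 5 trees catch fire, 6 burn out
  TF...
  F....
  TF...
  TT..F
  TTTFT
  TTT.T
Step 4: 5 trees catch fire, 5 burn out
  F....
  .....
  F....
  TF...
  TTF.F
  TTT.T
Step 5: 4 trees catch fire, 5 burn out
  .....
  .....
  .....
  F....
  TF...
  TTF.F
Step 6: 2 trees catch fire, 4 burn out
  .....
  .....
  .....
  .....
  F....
  TF...

.....
.....
.....
.....
F....
TF...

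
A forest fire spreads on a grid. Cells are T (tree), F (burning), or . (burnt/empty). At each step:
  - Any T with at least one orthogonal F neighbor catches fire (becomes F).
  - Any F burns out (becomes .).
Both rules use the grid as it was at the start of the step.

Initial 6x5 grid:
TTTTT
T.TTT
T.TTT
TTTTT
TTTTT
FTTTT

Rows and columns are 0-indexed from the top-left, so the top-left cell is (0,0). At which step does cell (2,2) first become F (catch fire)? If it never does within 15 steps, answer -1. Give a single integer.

Step 1: cell (2,2)='T' (+2 fires, +1 burnt)
Step 2: cell (2,2)='T' (+3 fires, +2 burnt)
Step 3: cell (2,2)='T' (+4 fires, +3 burnt)
Step 4: cell (2,2)='T' (+4 fires, +4 burnt)
Step 5: cell (2,2)='F' (+4 fires, +4 burnt)
  -> target ignites at step 5
Step 6: cell (2,2)='.' (+4 fires, +4 burnt)
Step 7: cell (2,2)='.' (+3 fires, +4 burnt)
Step 8: cell (2,2)='.' (+2 fires, +3 burnt)
Step 9: cell (2,2)='.' (+1 fires, +2 burnt)
Step 10: cell (2,2)='.' (+0 fires, +1 burnt)
  fire out at step 10

5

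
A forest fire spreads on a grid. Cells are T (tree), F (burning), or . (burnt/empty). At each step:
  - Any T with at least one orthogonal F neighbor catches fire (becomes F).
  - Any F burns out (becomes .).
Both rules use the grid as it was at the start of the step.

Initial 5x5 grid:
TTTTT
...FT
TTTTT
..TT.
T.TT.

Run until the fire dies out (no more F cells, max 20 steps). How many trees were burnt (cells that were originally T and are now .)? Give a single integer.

Answer: 15

Derivation:
Step 1: +3 fires, +1 burnt (F count now 3)
Step 2: +5 fires, +3 burnt (F count now 5)
Step 3: +4 fires, +5 burnt (F count now 4)
Step 4: +3 fires, +4 burnt (F count now 3)
Step 5: +0 fires, +3 burnt (F count now 0)
Fire out after step 5
Initially T: 16, now '.': 24
Total burnt (originally-T cells now '.'): 15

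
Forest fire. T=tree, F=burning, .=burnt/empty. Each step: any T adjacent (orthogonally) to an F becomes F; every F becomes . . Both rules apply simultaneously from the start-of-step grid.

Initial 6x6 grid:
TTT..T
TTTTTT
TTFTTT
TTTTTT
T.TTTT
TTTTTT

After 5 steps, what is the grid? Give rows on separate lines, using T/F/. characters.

Step 1: 4 trees catch fire, 1 burn out
  TTT..T
  TTFTTT
  TF.FTT
  TTFTTT
  T.TTTT
  TTTTTT
Step 2: 8 trees catch fire, 4 burn out
  TTF..T
  TF.FTT
  F...FT
  TF.FTT
  T.FTTT
  TTTTTT
Step 3: 8 trees catch fire, 8 burn out
  TF...T
  F...FT
  .....F
  F...FT
  T..FTT
  TTFTTT
Step 4: 7 trees catch fire, 8 burn out
  F....T
  .....F
  ......
  .....F
  F...FT
  TF.FTT
Step 5: 4 trees catch fire, 7 burn out
  .....F
  ......
  ......
  ......
  .....F
  F...FT

.....F
......
......
......
.....F
F...FT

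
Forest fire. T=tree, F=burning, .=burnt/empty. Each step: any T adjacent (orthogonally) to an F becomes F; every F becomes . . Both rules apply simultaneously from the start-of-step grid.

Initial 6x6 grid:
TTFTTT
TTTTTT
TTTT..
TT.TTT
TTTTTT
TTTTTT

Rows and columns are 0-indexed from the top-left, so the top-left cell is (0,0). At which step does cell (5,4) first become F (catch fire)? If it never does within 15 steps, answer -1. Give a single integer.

Step 1: cell (5,4)='T' (+3 fires, +1 burnt)
Step 2: cell (5,4)='T' (+5 fires, +3 burnt)
Step 3: cell (5,4)='T' (+5 fires, +5 burnt)
Step 4: cell (5,4)='T' (+4 fires, +5 burnt)
Step 5: cell (5,4)='T' (+4 fires, +4 burnt)
Step 6: cell (5,4)='T' (+6 fires, +4 burnt)
Step 7: cell (5,4)='F' (+4 fires, +6 burnt)
  -> target ignites at step 7
Step 8: cell (5,4)='.' (+1 fires, +4 burnt)
Step 9: cell (5,4)='.' (+0 fires, +1 burnt)
  fire out at step 9

7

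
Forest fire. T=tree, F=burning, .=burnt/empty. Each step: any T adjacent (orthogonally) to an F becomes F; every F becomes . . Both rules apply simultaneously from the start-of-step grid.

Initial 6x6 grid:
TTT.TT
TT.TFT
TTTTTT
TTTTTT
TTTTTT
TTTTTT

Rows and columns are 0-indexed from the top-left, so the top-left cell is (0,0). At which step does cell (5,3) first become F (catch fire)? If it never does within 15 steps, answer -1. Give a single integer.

Step 1: cell (5,3)='T' (+4 fires, +1 burnt)
Step 2: cell (5,3)='T' (+4 fires, +4 burnt)
Step 3: cell (5,3)='T' (+4 fires, +4 burnt)
Step 4: cell (5,3)='T' (+5 fires, +4 burnt)
Step 5: cell (5,3)='F' (+6 fires, +5 burnt)
  -> target ignites at step 5
Step 6: cell (5,3)='.' (+5 fires, +6 burnt)
Step 7: cell (5,3)='.' (+4 fires, +5 burnt)
Step 8: cell (5,3)='.' (+1 fires, +4 burnt)
Step 9: cell (5,3)='.' (+0 fires, +1 burnt)
  fire out at step 9

5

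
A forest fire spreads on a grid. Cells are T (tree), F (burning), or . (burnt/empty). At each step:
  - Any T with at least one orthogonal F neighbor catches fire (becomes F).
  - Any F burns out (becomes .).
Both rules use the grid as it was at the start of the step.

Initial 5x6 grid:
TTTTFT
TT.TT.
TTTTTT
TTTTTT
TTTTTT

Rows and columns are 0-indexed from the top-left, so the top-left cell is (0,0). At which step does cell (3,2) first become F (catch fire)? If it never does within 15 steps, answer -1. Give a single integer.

Step 1: cell (3,2)='T' (+3 fires, +1 burnt)
Step 2: cell (3,2)='T' (+3 fires, +3 burnt)
Step 3: cell (3,2)='T' (+4 fires, +3 burnt)
Step 4: cell (3,2)='T' (+6 fires, +4 burnt)
Step 5: cell (3,2)='F' (+5 fires, +6 burnt)
  -> target ignites at step 5
Step 6: cell (3,2)='.' (+3 fires, +5 burnt)
Step 7: cell (3,2)='.' (+2 fires, +3 burnt)
Step 8: cell (3,2)='.' (+1 fires, +2 burnt)
Step 9: cell (3,2)='.' (+0 fires, +1 burnt)
  fire out at step 9

5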